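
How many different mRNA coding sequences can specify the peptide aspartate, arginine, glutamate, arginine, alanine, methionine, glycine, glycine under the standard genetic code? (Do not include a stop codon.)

Asp: 2 codons.
Arg: 6 codons.
Glu: 2 codons.
Arg: 6 codons.
Ala: 4 codons.
Met: 1 codon.
Gly: 4 codons.
Gly: 4 codons.
2 × 6 × 2 × 6 × 4 × 1 × 4 × 4 = 9216.

9216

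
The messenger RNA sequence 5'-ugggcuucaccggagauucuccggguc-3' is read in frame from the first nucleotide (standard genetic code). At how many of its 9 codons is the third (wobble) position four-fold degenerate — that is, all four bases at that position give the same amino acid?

6

Codon 1 UGG (Trp): third position 1-fold.
Codon 2 GCU (Ala): third position 4-fold.
Codon 3 UCA (Ser): third position 4-fold.
Codon 4 CCG (Pro): third position 4-fold.
Codon 5 GAG (Glu): third position 2-fold.
Codon 6 AUU (Ile): third position 3-fold.
Codon 7 CUC (Leu): third position 4-fold.
Codon 8 CGG (Arg): third position 4-fold.
Codon 9 GUC (Val): third position 4-fold.
Four-fold degenerate third positions: 6.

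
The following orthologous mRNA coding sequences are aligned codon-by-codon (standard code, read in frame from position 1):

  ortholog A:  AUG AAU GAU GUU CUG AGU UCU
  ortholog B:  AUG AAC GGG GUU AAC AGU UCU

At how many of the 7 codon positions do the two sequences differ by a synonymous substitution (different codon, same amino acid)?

1

Codon 1: AUG Met / AUG Met — identical.
Codon 2: AAU Asn / AAC Asn — synonymous.
Codon 3: GAU Asp / GGG Gly — nonsynonymous.
Codon 4: GUU Val / GUU Val — identical.
Codon 5: CUG Leu / AAC Asn — nonsynonymous.
Codon 6: AGU Ser / AGU Ser — identical.
Codon 7: UCU Ser / UCU Ser — identical.
Synonymous differences: 1.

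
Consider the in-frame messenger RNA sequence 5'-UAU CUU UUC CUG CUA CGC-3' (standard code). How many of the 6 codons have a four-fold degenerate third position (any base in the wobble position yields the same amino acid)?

4

Codon 1 UAU (Tyr): third position 2-fold.
Codon 2 CUU (Leu): third position 4-fold.
Codon 3 UUC (Phe): third position 2-fold.
Codon 4 CUG (Leu): third position 4-fold.
Codon 5 CUA (Leu): third position 4-fold.
Codon 6 CGC (Arg): third position 4-fold.
Four-fold degenerate third positions: 4.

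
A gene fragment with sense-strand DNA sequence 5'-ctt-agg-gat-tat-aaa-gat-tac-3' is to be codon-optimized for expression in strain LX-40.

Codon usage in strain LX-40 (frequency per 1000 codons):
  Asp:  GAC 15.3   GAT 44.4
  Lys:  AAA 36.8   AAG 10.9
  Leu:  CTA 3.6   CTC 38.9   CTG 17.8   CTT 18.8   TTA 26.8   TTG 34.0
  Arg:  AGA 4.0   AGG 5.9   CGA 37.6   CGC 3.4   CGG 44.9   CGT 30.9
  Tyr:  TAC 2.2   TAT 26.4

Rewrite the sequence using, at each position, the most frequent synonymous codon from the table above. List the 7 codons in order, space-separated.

Codon 1 (Leu): best is CTC at 38.9.
Codon 2 (Arg): best is CGG at 44.9.
Codon 3 (Asp): best is GAT at 44.4.
Codon 4 (Tyr): best is TAT at 26.4.
Codon 5 (Lys): best is AAA at 36.8.
Codon 6 (Asp): best is GAT at 44.4.
Codon 7 (Tyr): best is TAT at 26.4.

CTC CGG GAT TAT AAA GAT TAT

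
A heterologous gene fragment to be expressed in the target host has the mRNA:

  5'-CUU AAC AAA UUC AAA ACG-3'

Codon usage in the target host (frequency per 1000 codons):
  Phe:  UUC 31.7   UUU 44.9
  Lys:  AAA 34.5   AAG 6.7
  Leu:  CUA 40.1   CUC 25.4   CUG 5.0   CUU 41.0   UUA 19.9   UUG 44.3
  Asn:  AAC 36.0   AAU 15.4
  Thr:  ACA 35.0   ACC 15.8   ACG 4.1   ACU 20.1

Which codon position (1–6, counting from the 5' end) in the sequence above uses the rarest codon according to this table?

Codon 1 CUU (Leu): 41.0 per 1000.
Codon 2 AAC (Asn): 36.0 per 1000.
Codon 3 AAA (Lys): 34.5 per 1000.
Codon 4 UUC (Phe): 31.7 per 1000.
Codon 5 AAA (Lys): 34.5 per 1000.
Codon 6 ACG (Thr): 4.1 per 1000.
Lowest frequency is 4.1 at codon 6.

6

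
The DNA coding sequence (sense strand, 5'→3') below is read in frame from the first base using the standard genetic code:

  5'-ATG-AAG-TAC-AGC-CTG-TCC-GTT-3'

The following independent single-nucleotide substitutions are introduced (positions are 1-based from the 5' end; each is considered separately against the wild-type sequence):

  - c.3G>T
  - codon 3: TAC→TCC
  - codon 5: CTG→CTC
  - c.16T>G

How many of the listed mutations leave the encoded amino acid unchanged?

1

Codon 1: ATG (Met) → ATT (Ile) — missense.
Codon 3: TAC (Tyr) → TCC (Ser) — missense.
Codon 5: CTG (Leu) → CTC (Leu) — synonymous.
Codon 6: TCC (Ser) → GCC (Ala) — missense.
Synonymous: 1 of 4.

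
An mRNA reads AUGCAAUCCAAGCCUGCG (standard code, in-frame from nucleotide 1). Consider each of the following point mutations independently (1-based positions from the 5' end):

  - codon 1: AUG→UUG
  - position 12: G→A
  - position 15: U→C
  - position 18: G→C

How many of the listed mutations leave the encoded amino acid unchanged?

3

Codon 1: AUG (Met) → UUG (Leu) — missense.
Codon 4: AAG (Lys) → AAA (Lys) — synonymous.
Codon 5: CCU (Pro) → CCC (Pro) — synonymous.
Codon 6: GCG (Ala) → GCC (Ala) — synonymous.
Synonymous: 3 of 4.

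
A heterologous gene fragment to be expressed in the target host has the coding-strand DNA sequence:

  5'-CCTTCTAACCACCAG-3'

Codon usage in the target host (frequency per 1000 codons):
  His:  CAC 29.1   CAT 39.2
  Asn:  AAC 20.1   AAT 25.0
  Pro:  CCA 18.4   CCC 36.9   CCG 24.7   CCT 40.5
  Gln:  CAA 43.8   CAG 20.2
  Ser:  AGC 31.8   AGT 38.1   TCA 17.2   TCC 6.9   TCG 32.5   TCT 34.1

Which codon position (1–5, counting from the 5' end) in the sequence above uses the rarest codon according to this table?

Codon 1 CCT (Pro): 40.5 per 1000.
Codon 2 TCT (Ser): 34.1 per 1000.
Codon 3 AAC (Asn): 20.1 per 1000.
Codon 4 CAC (His): 29.1 per 1000.
Codon 5 CAG (Gln): 20.2 per 1000.
Lowest frequency is 20.1 at codon 3.

3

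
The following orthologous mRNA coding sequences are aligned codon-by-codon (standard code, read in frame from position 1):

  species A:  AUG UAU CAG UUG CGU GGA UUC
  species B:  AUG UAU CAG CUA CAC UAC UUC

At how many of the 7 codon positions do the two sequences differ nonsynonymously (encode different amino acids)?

Codon 1: AUG Met / AUG Met — identical.
Codon 2: UAU Tyr / UAU Tyr — identical.
Codon 3: CAG Gln / CAG Gln — identical.
Codon 4: UUG Leu / CUA Leu — synonymous.
Codon 5: CGU Arg / CAC His — nonsynonymous.
Codon 6: GGA Gly / UAC Tyr — nonsynonymous.
Codon 7: UUC Phe / UUC Phe — identical.
Nonsynonymous differences: 2.

2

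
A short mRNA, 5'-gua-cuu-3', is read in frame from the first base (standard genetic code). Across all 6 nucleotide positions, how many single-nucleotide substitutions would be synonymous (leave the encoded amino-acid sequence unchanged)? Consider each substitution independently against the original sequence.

6

Codon 1 (GUA, Val): 3 synonymous substitutions.
Codon 2 (CUU, Leu): 3 synonymous substitutions.
Total: 3 + 3 = 6.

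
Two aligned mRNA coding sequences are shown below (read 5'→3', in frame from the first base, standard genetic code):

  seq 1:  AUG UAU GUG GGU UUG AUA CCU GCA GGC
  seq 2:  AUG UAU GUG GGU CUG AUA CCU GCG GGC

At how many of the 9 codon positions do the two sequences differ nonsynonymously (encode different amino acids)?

Codon 1: AUG Met / AUG Met — identical.
Codon 2: UAU Tyr / UAU Tyr — identical.
Codon 3: GUG Val / GUG Val — identical.
Codon 4: GGU Gly / GGU Gly — identical.
Codon 5: UUG Leu / CUG Leu — synonymous.
Codon 6: AUA Ile / AUA Ile — identical.
Codon 7: CCU Pro / CCU Pro — identical.
Codon 8: GCA Ala / GCG Ala — synonymous.
Codon 9: GGC Gly / GGC Gly — identical.
Nonsynonymous differences: 0.

0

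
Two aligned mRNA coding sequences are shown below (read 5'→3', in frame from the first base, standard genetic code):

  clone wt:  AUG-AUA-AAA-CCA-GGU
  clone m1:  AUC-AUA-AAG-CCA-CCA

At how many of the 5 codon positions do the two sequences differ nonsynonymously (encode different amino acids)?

2

Codon 1: AUG Met / AUC Ile — nonsynonymous.
Codon 2: AUA Ile / AUA Ile — identical.
Codon 3: AAA Lys / AAG Lys — synonymous.
Codon 4: CCA Pro / CCA Pro — identical.
Codon 5: GGU Gly / CCA Pro — nonsynonymous.
Nonsynonymous differences: 2.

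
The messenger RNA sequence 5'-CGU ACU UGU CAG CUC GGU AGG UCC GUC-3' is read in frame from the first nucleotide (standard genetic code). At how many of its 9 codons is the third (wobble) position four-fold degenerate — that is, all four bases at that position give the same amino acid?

6

Codon 1 CGU (Arg): third position 4-fold.
Codon 2 ACU (Thr): third position 4-fold.
Codon 3 UGU (Cys): third position 2-fold.
Codon 4 CAG (Gln): third position 2-fold.
Codon 5 CUC (Leu): third position 4-fold.
Codon 6 GGU (Gly): third position 4-fold.
Codon 7 AGG (Arg): third position 2-fold.
Codon 8 UCC (Ser): third position 4-fold.
Codon 9 GUC (Val): third position 4-fold.
Four-fold degenerate third positions: 6.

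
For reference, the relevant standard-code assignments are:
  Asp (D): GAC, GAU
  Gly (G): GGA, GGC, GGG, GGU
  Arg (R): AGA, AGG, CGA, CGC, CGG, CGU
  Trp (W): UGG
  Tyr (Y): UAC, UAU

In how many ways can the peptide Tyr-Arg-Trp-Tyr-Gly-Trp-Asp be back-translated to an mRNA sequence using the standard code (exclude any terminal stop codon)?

Tyr: 2 codons.
Arg: 6 codons.
Trp: 1 codon.
Tyr: 2 codons.
Gly: 4 codons.
Trp: 1 codon.
Asp: 2 codons.
2 × 6 × 1 × 2 × 4 × 1 × 2 = 192.

192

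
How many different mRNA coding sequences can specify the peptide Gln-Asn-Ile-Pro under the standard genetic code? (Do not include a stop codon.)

48

Gln: 2 codons.
Asn: 2 codons.
Ile: 3 codons.
Pro: 4 codons.
2 × 2 × 3 × 4 = 48.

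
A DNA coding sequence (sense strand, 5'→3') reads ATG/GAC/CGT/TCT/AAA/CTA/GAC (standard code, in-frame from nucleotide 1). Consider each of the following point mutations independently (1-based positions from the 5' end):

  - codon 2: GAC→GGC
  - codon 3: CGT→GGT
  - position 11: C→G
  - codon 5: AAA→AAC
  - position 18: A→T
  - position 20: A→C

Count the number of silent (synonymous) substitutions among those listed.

1

Codon 2: GAC (Asp) → GGC (Gly) — missense.
Codon 3: CGT (Arg) → GGT (Gly) — missense.
Codon 4: TCT (Ser) → TGT (Cys) — missense.
Codon 5: AAA (Lys) → AAC (Asn) — missense.
Codon 6: CTA (Leu) → CTT (Leu) — synonymous.
Codon 7: GAC (Asp) → GCC (Ala) — missense.
Synonymous: 1 of 6.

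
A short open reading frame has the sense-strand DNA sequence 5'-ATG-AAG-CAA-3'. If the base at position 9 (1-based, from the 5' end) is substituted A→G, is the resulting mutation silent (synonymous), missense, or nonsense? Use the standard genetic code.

silent

Position 9 falls in codon 3: CAA → Gln.
After the substitution the codon is CAG → Gln.
Both encode Gln, so the change is synonymous.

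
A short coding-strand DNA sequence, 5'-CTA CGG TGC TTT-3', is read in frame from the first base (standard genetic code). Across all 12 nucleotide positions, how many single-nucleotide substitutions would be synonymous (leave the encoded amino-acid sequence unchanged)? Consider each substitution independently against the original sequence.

10

Codon 1 (CTA, Leu): 4 synonymous substitutions.
Codon 2 (CGG, Arg): 4 synonymous substitutions.
Codon 3 (TGC, Cys): 1 synonymous substitution.
Codon 4 (TTT, Phe): 1 synonymous substitution.
Total: 4 + 4 + 1 + 1 = 10.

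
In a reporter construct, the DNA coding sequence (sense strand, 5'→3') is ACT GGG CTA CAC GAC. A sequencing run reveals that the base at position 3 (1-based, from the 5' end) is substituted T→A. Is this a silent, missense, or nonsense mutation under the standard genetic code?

silent

Position 3 falls in codon 1: ACT → Thr.
After the substitution the codon is ACA → Thr.
Both encode Thr, so the change is synonymous.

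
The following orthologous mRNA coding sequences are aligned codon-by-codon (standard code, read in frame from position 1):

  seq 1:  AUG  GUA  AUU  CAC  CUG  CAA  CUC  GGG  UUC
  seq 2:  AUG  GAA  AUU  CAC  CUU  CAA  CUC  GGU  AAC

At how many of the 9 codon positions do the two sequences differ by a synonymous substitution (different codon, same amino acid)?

Codon 1: AUG Met / AUG Met — identical.
Codon 2: GUA Val / GAA Glu — nonsynonymous.
Codon 3: AUU Ile / AUU Ile — identical.
Codon 4: CAC His / CAC His — identical.
Codon 5: CUG Leu / CUU Leu — synonymous.
Codon 6: CAA Gln / CAA Gln — identical.
Codon 7: CUC Leu / CUC Leu — identical.
Codon 8: GGG Gly / GGU Gly — synonymous.
Codon 9: UUC Phe / AAC Asn — nonsynonymous.
Synonymous differences: 2.

2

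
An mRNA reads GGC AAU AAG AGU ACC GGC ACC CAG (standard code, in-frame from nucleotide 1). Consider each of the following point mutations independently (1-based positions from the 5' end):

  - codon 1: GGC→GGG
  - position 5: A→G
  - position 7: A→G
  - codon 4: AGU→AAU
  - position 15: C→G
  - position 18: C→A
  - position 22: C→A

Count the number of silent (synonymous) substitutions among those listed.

Codon 1: GGC (Gly) → GGG (Gly) — synonymous.
Codon 2: AAU (Asn) → AGU (Ser) — missense.
Codon 3: AAG (Lys) → GAG (Glu) — missense.
Codon 4: AGU (Ser) → AAU (Asn) — missense.
Codon 5: ACC (Thr) → ACG (Thr) — synonymous.
Codon 6: GGC (Gly) → GGA (Gly) — synonymous.
Codon 8: CAG (Gln) → AAG (Lys) — missense.
Synonymous: 3 of 7.

3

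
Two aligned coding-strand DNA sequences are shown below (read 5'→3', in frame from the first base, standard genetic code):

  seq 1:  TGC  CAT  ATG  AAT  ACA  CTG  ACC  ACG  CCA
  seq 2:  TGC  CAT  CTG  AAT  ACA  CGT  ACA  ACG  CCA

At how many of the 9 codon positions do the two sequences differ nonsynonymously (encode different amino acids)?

2

Codon 1: TGC Cys / TGC Cys — identical.
Codon 2: CAT His / CAT His — identical.
Codon 3: ATG Met / CTG Leu — nonsynonymous.
Codon 4: AAT Asn / AAT Asn — identical.
Codon 5: ACA Thr / ACA Thr — identical.
Codon 6: CTG Leu / CGT Arg — nonsynonymous.
Codon 7: ACC Thr / ACA Thr — synonymous.
Codon 8: ACG Thr / ACG Thr — identical.
Codon 9: CCA Pro / CCA Pro — identical.
Nonsynonymous differences: 2.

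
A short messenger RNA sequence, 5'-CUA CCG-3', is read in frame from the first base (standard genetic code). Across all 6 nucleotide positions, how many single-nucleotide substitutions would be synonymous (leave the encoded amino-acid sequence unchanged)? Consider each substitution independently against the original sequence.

Codon 1 (CUA, Leu): 4 synonymous substitutions.
Codon 2 (CCG, Pro): 3 synonymous substitutions.
Total: 4 + 3 = 7.

7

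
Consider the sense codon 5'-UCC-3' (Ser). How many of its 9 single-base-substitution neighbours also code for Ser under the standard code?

3

Position 1: none → 0 synonymous.
Position 2: none → 0 synonymous.
Position 3: UCU, UCA, UCG → 3 synonymous.
Total: 0 + 0 + 3 = 3.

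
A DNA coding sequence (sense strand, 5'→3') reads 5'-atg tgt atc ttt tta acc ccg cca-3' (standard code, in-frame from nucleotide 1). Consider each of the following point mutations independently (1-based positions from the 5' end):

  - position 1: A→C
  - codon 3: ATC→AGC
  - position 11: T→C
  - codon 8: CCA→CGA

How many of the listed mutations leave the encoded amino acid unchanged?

0

Codon 1: ATG (Met) → CTG (Leu) — missense.
Codon 3: ATC (Ile) → AGC (Ser) — missense.
Codon 4: TTT (Phe) → TCT (Ser) — missense.
Codon 8: CCA (Pro) → CGA (Arg) — missense.
Synonymous: 0 of 4.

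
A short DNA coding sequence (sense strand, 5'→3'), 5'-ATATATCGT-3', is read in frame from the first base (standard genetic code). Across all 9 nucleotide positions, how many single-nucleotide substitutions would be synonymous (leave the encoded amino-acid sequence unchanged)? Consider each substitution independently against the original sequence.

Codon 1 (ATA, Ile): 2 synonymous substitutions.
Codon 2 (TAT, Tyr): 1 synonymous substitution.
Codon 3 (CGT, Arg): 3 synonymous substitutions.
Total: 2 + 1 + 3 = 6.

6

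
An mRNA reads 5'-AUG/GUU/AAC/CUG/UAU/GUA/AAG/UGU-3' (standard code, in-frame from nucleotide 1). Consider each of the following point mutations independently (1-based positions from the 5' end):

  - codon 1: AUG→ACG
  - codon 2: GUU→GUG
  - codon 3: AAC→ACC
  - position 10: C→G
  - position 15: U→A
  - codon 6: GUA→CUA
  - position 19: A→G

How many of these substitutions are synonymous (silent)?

Codon 1: AUG (Met) → ACG (Thr) — missense.
Codon 2: GUU (Val) → GUG (Val) — synonymous.
Codon 3: AAC (Asn) → ACC (Thr) — missense.
Codon 4: CUG (Leu) → GUG (Val) — missense.
Codon 5: UAU (Tyr) → UAA (Stop) — nonsense.
Codon 6: GUA (Val) → CUA (Leu) — missense.
Codon 7: AAG (Lys) → GAG (Glu) — missense.
Synonymous: 1 of 7.

1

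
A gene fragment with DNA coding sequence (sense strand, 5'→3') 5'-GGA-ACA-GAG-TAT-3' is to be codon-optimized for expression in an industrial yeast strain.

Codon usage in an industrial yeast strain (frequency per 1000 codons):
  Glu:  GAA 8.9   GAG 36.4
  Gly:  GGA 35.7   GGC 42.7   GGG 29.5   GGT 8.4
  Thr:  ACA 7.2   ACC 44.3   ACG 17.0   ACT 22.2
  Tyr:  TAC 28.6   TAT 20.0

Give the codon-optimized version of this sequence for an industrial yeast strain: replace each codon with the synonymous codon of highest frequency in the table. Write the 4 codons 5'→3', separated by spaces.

Codon 1 (Gly): best is GGC at 42.7.
Codon 2 (Thr): best is ACC at 44.3.
Codon 3 (Glu): best is GAG at 36.4.
Codon 4 (Tyr): best is TAC at 28.6.

GGC ACC GAG TAC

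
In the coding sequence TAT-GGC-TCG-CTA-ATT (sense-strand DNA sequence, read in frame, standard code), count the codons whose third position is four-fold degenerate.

3

Codon 1 TAT (Tyr): third position 2-fold.
Codon 2 GGC (Gly): third position 4-fold.
Codon 3 TCG (Ser): third position 4-fold.
Codon 4 CTA (Leu): third position 4-fold.
Codon 5 ATT (Ile): third position 3-fold.
Four-fold degenerate third positions: 3.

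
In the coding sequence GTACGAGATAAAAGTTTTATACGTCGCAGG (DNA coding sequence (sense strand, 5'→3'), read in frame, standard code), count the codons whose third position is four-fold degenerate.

4

Codon 1 GTA (Val): third position 4-fold.
Codon 2 CGA (Arg): third position 4-fold.
Codon 3 GAT (Asp): third position 2-fold.
Codon 4 AAA (Lys): third position 2-fold.
Codon 5 AGT (Ser): third position 2-fold.
Codon 6 TTT (Phe): third position 2-fold.
Codon 7 ATA (Ile): third position 3-fold.
Codon 8 CGT (Arg): third position 4-fold.
Codon 9 CGC (Arg): third position 4-fold.
Codon 10 AGG (Arg): third position 2-fold.
Four-fold degenerate third positions: 4.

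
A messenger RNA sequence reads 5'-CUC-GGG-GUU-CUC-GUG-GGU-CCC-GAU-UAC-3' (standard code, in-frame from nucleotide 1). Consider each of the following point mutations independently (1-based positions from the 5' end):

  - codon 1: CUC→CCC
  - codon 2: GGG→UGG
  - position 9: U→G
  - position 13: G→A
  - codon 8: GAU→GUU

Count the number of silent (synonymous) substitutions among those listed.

1

Codon 1: CUC (Leu) → CCC (Pro) — missense.
Codon 2: GGG (Gly) → UGG (Trp) — missense.
Codon 3: GUU (Val) → GUG (Val) — synonymous.
Codon 5: GUG (Val) → AUG (Met) — missense.
Codon 8: GAU (Asp) → GUU (Val) — missense.
Synonymous: 1 of 5.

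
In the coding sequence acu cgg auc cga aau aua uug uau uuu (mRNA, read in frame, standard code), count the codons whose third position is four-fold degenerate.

3

Codon 1 ACU (Thr): third position 4-fold.
Codon 2 CGG (Arg): third position 4-fold.
Codon 3 AUC (Ile): third position 3-fold.
Codon 4 CGA (Arg): third position 4-fold.
Codon 5 AAU (Asn): third position 2-fold.
Codon 6 AUA (Ile): third position 3-fold.
Codon 7 UUG (Leu): third position 2-fold.
Codon 8 UAU (Tyr): third position 2-fold.
Codon 9 UUU (Phe): third position 2-fold.
Four-fold degenerate third positions: 3.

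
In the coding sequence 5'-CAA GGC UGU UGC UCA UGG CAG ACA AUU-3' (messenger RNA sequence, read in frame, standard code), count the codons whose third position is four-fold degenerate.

Codon 1 CAA (Gln): third position 2-fold.
Codon 2 GGC (Gly): third position 4-fold.
Codon 3 UGU (Cys): third position 2-fold.
Codon 4 UGC (Cys): third position 2-fold.
Codon 5 UCA (Ser): third position 4-fold.
Codon 6 UGG (Trp): third position 1-fold.
Codon 7 CAG (Gln): third position 2-fold.
Codon 8 ACA (Thr): third position 4-fold.
Codon 9 AUU (Ile): third position 3-fold.
Four-fold degenerate third positions: 3.

3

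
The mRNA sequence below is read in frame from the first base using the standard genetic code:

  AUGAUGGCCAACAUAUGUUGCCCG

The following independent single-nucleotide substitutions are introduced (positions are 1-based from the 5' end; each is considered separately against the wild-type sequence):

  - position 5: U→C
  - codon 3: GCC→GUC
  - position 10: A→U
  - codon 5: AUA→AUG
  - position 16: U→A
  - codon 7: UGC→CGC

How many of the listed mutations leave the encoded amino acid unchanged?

Codon 2: AUG (Met) → ACG (Thr) — missense.
Codon 3: GCC (Ala) → GUC (Val) — missense.
Codon 4: AAC (Asn) → UAC (Tyr) — missense.
Codon 5: AUA (Ile) → AUG (Met) — missense.
Codon 6: UGU (Cys) → AGU (Ser) — missense.
Codon 7: UGC (Cys) → CGC (Arg) — missense.
Synonymous: 0 of 6.

0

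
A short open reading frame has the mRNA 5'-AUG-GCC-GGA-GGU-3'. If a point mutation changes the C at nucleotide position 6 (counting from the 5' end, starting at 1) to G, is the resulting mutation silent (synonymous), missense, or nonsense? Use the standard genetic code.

silent

Position 6 falls in codon 2: GCC → Ala.
After the substitution the codon is GCG → Ala.
Both encode Ala, so the change is synonymous.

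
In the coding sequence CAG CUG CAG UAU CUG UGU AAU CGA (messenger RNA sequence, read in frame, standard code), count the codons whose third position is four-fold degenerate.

Codon 1 CAG (Gln): third position 2-fold.
Codon 2 CUG (Leu): third position 4-fold.
Codon 3 CAG (Gln): third position 2-fold.
Codon 4 UAU (Tyr): third position 2-fold.
Codon 5 CUG (Leu): third position 4-fold.
Codon 6 UGU (Cys): third position 2-fold.
Codon 7 AAU (Asn): third position 2-fold.
Codon 8 CGA (Arg): third position 4-fold.
Four-fold degenerate third positions: 3.

3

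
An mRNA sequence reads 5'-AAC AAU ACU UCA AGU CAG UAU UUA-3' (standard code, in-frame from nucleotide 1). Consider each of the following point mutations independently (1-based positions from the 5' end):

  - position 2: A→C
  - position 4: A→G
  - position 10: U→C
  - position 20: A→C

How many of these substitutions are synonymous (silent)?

0

Codon 1: AAC (Asn) → ACC (Thr) — missense.
Codon 2: AAU (Asn) → GAU (Asp) — missense.
Codon 4: UCA (Ser) → CCA (Pro) — missense.
Codon 7: UAU (Tyr) → UCU (Ser) — missense.
Synonymous: 0 of 4.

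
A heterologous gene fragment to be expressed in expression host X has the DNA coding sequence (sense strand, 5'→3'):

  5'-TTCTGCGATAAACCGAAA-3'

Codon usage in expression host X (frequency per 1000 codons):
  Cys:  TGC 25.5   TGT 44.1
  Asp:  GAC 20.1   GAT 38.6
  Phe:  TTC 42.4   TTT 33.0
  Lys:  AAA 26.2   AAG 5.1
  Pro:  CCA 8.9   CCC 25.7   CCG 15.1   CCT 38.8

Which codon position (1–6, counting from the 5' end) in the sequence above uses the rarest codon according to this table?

Codon 1 TTC (Phe): 42.4 per 1000.
Codon 2 TGC (Cys): 25.5 per 1000.
Codon 3 GAT (Asp): 38.6 per 1000.
Codon 4 AAA (Lys): 26.2 per 1000.
Codon 5 CCG (Pro): 15.1 per 1000.
Codon 6 AAA (Lys): 26.2 per 1000.
Lowest frequency is 15.1 at codon 5.

5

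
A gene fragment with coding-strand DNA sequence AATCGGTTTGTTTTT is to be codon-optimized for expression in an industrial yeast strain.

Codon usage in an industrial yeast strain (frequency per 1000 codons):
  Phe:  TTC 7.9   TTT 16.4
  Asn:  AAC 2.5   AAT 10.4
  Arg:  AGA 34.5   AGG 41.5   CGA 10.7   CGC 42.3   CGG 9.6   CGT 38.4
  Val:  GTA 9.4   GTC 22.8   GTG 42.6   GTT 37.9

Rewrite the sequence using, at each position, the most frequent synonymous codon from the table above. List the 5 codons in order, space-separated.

AAT CGC TTT GTG TTT

Codon 1 (Asn): best is AAT at 10.4.
Codon 2 (Arg): best is CGC at 42.3.
Codon 3 (Phe): best is TTT at 16.4.
Codon 4 (Val): best is GTG at 42.6.
Codon 5 (Phe): best is TTT at 16.4.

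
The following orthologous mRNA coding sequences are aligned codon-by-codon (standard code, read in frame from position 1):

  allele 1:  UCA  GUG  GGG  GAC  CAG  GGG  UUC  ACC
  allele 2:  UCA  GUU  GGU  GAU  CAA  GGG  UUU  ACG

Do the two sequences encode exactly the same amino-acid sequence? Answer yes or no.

Codon 1: UCA Ser / UCA Ser — identical.
Codon 2: GUG Val / GUU Val — synonymous.
Codon 3: GGG Gly / GGU Gly — synonymous.
Codon 4: GAC Asp / GAU Asp — synonymous.
Codon 5: CAG Gln / CAA Gln — synonymous.
Codon 6: GGG Gly / GGG Gly — identical.
Codon 7: UUC Phe / UUU Phe — synonymous.
Codon 8: ACC Thr / ACG Thr — synonymous.
Nonsynonymous differences: 0 → same protein.

yes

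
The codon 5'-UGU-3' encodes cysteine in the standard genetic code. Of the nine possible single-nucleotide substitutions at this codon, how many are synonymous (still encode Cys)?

Position 1: none → 0 synonymous.
Position 2: none → 0 synonymous.
Position 3: UGC → 1 synonymous.
Total: 0 + 0 + 1 = 1.

1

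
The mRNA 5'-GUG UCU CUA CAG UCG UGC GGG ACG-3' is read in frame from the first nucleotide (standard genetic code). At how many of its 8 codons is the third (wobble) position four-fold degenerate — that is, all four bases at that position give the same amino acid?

6

Codon 1 GUG (Val): third position 4-fold.
Codon 2 UCU (Ser): third position 4-fold.
Codon 3 CUA (Leu): third position 4-fold.
Codon 4 CAG (Gln): third position 2-fold.
Codon 5 UCG (Ser): third position 4-fold.
Codon 6 UGC (Cys): third position 2-fold.
Codon 7 GGG (Gly): third position 4-fold.
Codon 8 ACG (Thr): third position 4-fold.
Four-fold degenerate third positions: 6.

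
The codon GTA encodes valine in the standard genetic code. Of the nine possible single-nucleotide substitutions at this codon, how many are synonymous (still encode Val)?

3

Position 1: none → 0 synonymous.
Position 2: none → 0 synonymous.
Position 3: GTT, GTC, GTG → 3 synonymous.
Total: 0 + 0 + 3 = 3.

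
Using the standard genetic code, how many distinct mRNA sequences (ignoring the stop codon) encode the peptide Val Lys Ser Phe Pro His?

768

Val: 4 codons.
Lys: 2 codons.
Ser: 6 codons.
Phe: 2 codons.
Pro: 4 codons.
His: 2 codons.
4 × 2 × 6 × 2 × 4 × 2 = 768.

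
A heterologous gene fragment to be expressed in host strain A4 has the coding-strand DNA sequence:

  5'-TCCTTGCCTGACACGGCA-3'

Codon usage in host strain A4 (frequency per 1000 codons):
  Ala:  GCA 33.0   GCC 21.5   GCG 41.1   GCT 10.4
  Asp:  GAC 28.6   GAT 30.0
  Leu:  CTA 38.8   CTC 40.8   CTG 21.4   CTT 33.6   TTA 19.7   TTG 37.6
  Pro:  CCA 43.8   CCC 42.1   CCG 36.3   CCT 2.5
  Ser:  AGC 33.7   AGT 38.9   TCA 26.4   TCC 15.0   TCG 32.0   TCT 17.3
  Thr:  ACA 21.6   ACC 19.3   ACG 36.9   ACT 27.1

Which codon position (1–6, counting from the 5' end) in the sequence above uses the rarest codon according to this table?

3

Codon 1 TCC (Ser): 15.0 per 1000.
Codon 2 TTG (Leu): 37.6 per 1000.
Codon 3 CCT (Pro): 2.5 per 1000.
Codon 4 GAC (Asp): 28.6 per 1000.
Codon 5 ACG (Thr): 36.9 per 1000.
Codon 6 GCA (Ala): 33.0 per 1000.
Lowest frequency is 2.5 at codon 3.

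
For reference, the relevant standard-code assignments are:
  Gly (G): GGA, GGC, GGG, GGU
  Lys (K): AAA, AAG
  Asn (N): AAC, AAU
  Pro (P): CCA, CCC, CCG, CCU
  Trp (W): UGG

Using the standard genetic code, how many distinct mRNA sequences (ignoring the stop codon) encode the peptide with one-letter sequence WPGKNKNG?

Trp: 1 codon.
Pro: 4 codons.
Gly: 4 codons.
Lys: 2 codons.
Asn: 2 codons.
Lys: 2 codons.
Asn: 2 codons.
Gly: 4 codons.
1 × 4 × 4 × 2 × 2 × 2 × 2 × 4 = 1024.

1024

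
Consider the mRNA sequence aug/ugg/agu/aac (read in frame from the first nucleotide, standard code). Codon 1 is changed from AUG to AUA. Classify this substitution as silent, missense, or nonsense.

missense

Position 3 falls in codon 1: AUG → Met.
After the substitution the codon is AUA → Ile.
Met ≠ Ile, so this is a missense mutation.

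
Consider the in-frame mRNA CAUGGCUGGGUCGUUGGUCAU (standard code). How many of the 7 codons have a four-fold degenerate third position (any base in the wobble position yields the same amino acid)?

Codon 1 CAU (His): third position 2-fold.
Codon 2 GGC (Gly): third position 4-fold.
Codon 3 UGG (Trp): third position 1-fold.
Codon 4 GUC (Val): third position 4-fold.
Codon 5 GUU (Val): third position 4-fold.
Codon 6 GGU (Gly): third position 4-fold.
Codon 7 CAU (His): third position 2-fold.
Four-fold degenerate third positions: 4.

4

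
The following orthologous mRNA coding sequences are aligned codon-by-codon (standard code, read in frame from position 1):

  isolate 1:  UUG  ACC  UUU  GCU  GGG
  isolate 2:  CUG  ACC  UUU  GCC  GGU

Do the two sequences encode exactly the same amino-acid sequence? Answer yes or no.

yes

Codon 1: UUG Leu / CUG Leu — synonymous.
Codon 2: ACC Thr / ACC Thr — identical.
Codon 3: UUU Phe / UUU Phe — identical.
Codon 4: GCU Ala / GCC Ala — synonymous.
Codon 5: GGG Gly / GGU Gly — synonymous.
Nonsynonymous differences: 0 → same protein.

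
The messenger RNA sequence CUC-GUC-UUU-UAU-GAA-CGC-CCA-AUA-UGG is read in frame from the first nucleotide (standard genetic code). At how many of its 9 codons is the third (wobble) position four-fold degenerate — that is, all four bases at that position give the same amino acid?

4

Codon 1 CUC (Leu): third position 4-fold.
Codon 2 GUC (Val): third position 4-fold.
Codon 3 UUU (Phe): third position 2-fold.
Codon 4 UAU (Tyr): third position 2-fold.
Codon 5 GAA (Glu): third position 2-fold.
Codon 6 CGC (Arg): third position 4-fold.
Codon 7 CCA (Pro): third position 4-fold.
Codon 8 AUA (Ile): third position 3-fold.
Codon 9 UGG (Trp): third position 1-fold.
Four-fold degenerate third positions: 4.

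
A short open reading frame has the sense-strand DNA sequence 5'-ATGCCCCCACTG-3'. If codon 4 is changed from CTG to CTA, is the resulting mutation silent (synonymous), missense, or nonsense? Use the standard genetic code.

silent

Position 12 falls in codon 4: CTG → Leu.
After the substitution the codon is CTA → Leu.
Both encode Leu, so the change is synonymous.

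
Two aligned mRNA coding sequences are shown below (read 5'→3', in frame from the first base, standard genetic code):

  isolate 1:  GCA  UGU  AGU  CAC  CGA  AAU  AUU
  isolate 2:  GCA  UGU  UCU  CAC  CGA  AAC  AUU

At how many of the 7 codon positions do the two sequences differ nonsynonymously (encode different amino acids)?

Codon 1: GCA Ala / GCA Ala — identical.
Codon 2: UGU Cys / UGU Cys — identical.
Codon 3: AGU Ser / UCU Ser — synonymous.
Codon 4: CAC His / CAC His — identical.
Codon 5: CGA Arg / CGA Arg — identical.
Codon 6: AAU Asn / AAC Asn — synonymous.
Codon 7: AUU Ile / AUU Ile — identical.
Nonsynonymous differences: 0.

0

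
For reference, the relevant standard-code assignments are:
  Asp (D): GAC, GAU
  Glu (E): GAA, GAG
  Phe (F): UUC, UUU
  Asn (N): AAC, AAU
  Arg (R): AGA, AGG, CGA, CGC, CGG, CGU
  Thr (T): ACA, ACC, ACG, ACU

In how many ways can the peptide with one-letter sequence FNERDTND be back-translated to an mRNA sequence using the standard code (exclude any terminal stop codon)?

Phe: 2 codons.
Asn: 2 codons.
Glu: 2 codons.
Arg: 6 codons.
Asp: 2 codons.
Thr: 4 codons.
Asn: 2 codons.
Asp: 2 codons.
2 × 2 × 2 × 6 × 2 × 4 × 2 × 2 = 1536.

1536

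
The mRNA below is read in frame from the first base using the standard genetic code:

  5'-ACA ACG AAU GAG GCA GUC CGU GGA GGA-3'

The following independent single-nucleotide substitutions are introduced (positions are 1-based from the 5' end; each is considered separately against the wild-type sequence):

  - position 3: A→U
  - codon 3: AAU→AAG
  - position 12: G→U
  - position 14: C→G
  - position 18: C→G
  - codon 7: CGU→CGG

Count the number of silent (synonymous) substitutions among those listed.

3

Codon 1: ACA (Thr) → ACU (Thr) — synonymous.
Codon 3: AAU (Asn) → AAG (Lys) — missense.
Codon 4: GAG (Glu) → GAU (Asp) — missense.
Codon 5: GCA (Ala) → GGA (Gly) — missense.
Codon 6: GUC (Val) → GUG (Val) — synonymous.
Codon 7: CGU (Arg) → CGG (Arg) — synonymous.
Synonymous: 3 of 6.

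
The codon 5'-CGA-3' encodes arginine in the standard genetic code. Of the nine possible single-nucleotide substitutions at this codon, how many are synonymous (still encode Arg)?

Position 1: AGA → 1 synonymous.
Position 2: none → 0 synonymous.
Position 3: CGU, CGC, CGG → 3 synonymous.
Total: 1 + 0 + 3 = 4.

4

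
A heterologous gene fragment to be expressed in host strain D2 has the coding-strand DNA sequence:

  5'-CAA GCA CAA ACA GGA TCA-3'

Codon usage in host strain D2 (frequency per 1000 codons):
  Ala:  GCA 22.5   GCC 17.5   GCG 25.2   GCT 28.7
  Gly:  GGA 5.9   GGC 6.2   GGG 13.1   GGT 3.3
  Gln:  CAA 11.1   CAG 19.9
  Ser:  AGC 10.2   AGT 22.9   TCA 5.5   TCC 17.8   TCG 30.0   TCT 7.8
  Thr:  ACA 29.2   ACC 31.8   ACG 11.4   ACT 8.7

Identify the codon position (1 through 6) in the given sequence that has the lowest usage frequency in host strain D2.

6

Codon 1 CAA (Gln): 11.1 per 1000.
Codon 2 GCA (Ala): 22.5 per 1000.
Codon 3 CAA (Gln): 11.1 per 1000.
Codon 4 ACA (Thr): 29.2 per 1000.
Codon 5 GGA (Gly): 5.9 per 1000.
Codon 6 TCA (Ser): 5.5 per 1000.
Lowest frequency is 5.5 at codon 6.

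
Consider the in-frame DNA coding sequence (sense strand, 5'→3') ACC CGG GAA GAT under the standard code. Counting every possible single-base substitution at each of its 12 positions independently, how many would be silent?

9

Codon 1 (ACC, Thr): 3 synonymous substitutions.
Codon 2 (CGG, Arg): 4 synonymous substitutions.
Codon 3 (GAA, Glu): 1 synonymous substitution.
Codon 4 (GAT, Asp): 1 synonymous substitution.
Total: 3 + 4 + 1 + 1 = 9.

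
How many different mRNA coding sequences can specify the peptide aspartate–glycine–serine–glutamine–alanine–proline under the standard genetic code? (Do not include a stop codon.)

Asp: 2 codons.
Gly: 4 codons.
Ser: 6 codons.
Gln: 2 codons.
Ala: 4 codons.
Pro: 4 codons.
2 × 4 × 6 × 2 × 4 × 4 = 1536.

1536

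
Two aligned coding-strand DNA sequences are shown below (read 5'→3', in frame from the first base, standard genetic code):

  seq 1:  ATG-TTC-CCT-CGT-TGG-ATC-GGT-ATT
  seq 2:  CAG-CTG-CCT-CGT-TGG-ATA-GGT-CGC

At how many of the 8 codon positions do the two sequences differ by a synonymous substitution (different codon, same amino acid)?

Codon 1: ATG Met / CAG Gln — nonsynonymous.
Codon 2: TTC Phe / CTG Leu — nonsynonymous.
Codon 3: CCT Pro / CCT Pro — identical.
Codon 4: CGT Arg / CGT Arg — identical.
Codon 5: TGG Trp / TGG Trp — identical.
Codon 6: ATC Ile / ATA Ile — synonymous.
Codon 7: GGT Gly / GGT Gly — identical.
Codon 8: ATT Ile / CGC Arg — nonsynonymous.
Synonymous differences: 1.

1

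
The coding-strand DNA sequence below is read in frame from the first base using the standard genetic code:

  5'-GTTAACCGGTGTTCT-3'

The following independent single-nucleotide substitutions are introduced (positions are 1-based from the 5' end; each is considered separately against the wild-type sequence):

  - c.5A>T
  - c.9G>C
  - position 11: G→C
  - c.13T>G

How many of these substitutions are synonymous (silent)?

Codon 2: AAC (Asn) → ATC (Ile) — missense.
Codon 3: CGG (Arg) → CGC (Arg) — synonymous.
Codon 4: TGT (Cys) → TCT (Ser) — missense.
Codon 5: TCT (Ser) → GCT (Ala) — missense.
Synonymous: 1 of 4.

1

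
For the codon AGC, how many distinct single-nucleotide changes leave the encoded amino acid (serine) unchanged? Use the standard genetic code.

1

Position 1: none → 0 synonymous.
Position 2: none → 0 synonymous.
Position 3: AGT → 1 synonymous.
Total: 0 + 0 + 1 = 1.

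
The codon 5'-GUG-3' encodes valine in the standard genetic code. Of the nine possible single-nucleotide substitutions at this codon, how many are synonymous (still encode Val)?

3

Position 1: none → 0 synonymous.
Position 2: none → 0 synonymous.
Position 3: GUU, GUC, GUA → 3 synonymous.
Total: 0 + 0 + 3 = 3.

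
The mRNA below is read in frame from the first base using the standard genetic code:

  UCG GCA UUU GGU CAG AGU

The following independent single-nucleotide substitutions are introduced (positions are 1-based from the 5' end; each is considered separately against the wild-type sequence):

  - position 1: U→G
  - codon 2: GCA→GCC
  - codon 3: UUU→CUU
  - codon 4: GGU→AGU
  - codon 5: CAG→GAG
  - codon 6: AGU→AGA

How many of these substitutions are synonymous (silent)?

Codon 1: UCG (Ser) → GCG (Ala) — missense.
Codon 2: GCA (Ala) → GCC (Ala) — synonymous.
Codon 3: UUU (Phe) → CUU (Leu) — missense.
Codon 4: GGU (Gly) → AGU (Ser) — missense.
Codon 5: CAG (Gln) → GAG (Glu) — missense.
Codon 6: AGU (Ser) → AGA (Arg) — missense.
Synonymous: 1 of 6.

1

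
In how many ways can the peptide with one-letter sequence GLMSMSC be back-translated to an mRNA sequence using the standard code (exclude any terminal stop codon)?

Gly: 4 codons.
Leu: 6 codons.
Met: 1 codon.
Ser: 6 codons.
Met: 1 codon.
Ser: 6 codons.
Cys: 2 codons.
4 × 6 × 1 × 6 × 1 × 6 × 2 = 1728.

1728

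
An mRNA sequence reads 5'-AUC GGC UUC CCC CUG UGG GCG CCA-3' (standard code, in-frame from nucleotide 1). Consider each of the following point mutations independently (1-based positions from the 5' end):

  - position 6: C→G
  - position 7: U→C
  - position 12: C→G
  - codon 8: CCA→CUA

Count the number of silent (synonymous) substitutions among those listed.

Codon 2: GGC (Gly) → GGG (Gly) — synonymous.
Codon 3: UUC (Phe) → CUC (Leu) — missense.
Codon 4: CCC (Pro) → CCG (Pro) — synonymous.
Codon 8: CCA (Pro) → CUA (Leu) — missense.
Synonymous: 2 of 4.

2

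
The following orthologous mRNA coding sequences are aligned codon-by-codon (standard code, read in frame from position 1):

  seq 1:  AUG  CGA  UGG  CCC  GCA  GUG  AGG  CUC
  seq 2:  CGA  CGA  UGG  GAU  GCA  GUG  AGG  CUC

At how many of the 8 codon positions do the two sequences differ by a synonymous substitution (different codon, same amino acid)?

Codon 1: AUG Met / CGA Arg — nonsynonymous.
Codon 2: CGA Arg / CGA Arg — identical.
Codon 3: UGG Trp / UGG Trp — identical.
Codon 4: CCC Pro / GAU Asp — nonsynonymous.
Codon 5: GCA Ala / GCA Ala — identical.
Codon 6: GUG Val / GUG Val — identical.
Codon 7: AGG Arg / AGG Arg — identical.
Codon 8: CUC Leu / CUC Leu — identical.
Synonymous differences: 0.

0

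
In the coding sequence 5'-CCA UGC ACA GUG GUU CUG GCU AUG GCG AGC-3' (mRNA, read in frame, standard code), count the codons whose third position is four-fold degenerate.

7

Codon 1 CCA (Pro): third position 4-fold.
Codon 2 UGC (Cys): third position 2-fold.
Codon 3 ACA (Thr): third position 4-fold.
Codon 4 GUG (Val): third position 4-fold.
Codon 5 GUU (Val): third position 4-fold.
Codon 6 CUG (Leu): third position 4-fold.
Codon 7 GCU (Ala): third position 4-fold.
Codon 8 AUG (Met): third position 1-fold.
Codon 9 GCG (Ala): third position 4-fold.
Codon 10 AGC (Ser): third position 2-fold.
Four-fold degenerate third positions: 7.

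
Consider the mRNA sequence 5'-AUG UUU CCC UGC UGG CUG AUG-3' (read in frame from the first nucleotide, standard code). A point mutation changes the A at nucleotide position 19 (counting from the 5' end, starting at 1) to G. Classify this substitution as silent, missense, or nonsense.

missense

Position 19 falls in codon 7: AUG → Met.
After the substitution the codon is GUG → Val.
Met ≠ Val, so this is a missense mutation.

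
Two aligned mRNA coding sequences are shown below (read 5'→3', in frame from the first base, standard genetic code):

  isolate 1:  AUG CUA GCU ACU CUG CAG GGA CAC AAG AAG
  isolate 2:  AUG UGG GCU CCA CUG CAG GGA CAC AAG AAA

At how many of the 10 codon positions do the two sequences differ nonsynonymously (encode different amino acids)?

2

Codon 1: AUG Met / AUG Met — identical.
Codon 2: CUA Leu / UGG Trp — nonsynonymous.
Codon 3: GCU Ala / GCU Ala — identical.
Codon 4: ACU Thr / CCA Pro — nonsynonymous.
Codon 5: CUG Leu / CUG Leu — identical.
Codon 6: CAG Gln / CAG Gln — identical.
Codon 7: GGA Gly / GGA Gly — identical.
Codon 8: CAC His / CAC His — identical.
Codon 9: AAG Lys / AAG Lys — identical.
Codon 10: AAG Lys / AAA Lys — synonymous.
Nonsynonymous differences: 2.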